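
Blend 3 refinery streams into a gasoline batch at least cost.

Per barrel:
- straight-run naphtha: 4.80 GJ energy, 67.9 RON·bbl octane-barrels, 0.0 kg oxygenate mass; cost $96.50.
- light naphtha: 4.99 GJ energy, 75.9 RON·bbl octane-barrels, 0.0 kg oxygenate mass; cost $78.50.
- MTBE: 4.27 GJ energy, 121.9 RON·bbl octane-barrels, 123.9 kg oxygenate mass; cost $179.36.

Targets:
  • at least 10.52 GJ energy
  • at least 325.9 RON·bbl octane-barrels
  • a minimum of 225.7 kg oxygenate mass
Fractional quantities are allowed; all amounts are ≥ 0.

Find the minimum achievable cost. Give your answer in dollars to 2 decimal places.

$434.13

Set it up as a linear program. Let x1 = barrels of straight-run naphtha, x2 = barrels of light naphtha, x3 = barrels of MTBE.
Minimise 96.5x1 + 78.5x2 + 179.36x3 subject to:
  4.8x1 + 4.99x2 + 4.27x3 ≥ 10.52   (energy)
  67.9x1 + 75.9x2 + 121.9x3 ≥ 325.9   (octane-barrels)
  123.9x3 ≥ 225.7   (oxygenate mass)
  x1, x2, x3 ≥ 0.
The cheapest feasible vertex uses only light naphtha, MTBE; straight-run naphtha is not used. There the octane-barrels and oxygenate mass constraints are tight.
Optimal quantities: light naphtha = 1.3682 barrels, MTBE = 1.8216 barrels.
Cost = 78.5·1.3682 + 179.36·1.8216 = 434.1259.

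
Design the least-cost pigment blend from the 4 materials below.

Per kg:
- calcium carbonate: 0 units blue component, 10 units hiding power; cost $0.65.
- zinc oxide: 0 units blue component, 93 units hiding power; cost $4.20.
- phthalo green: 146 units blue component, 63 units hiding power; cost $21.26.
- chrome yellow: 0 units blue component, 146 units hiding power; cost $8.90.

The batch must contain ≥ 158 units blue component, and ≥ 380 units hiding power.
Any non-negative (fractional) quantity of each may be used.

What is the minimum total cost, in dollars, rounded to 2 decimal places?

Set it up as a linear program. Let x1 = kg of calcium carbonate, x2 = kg of zinc oxide, x3 = kg of phthalo green, x4 = kg of chrome yellow.
Minimize 0.65x1 + 4.2x2 + 21.26x3 + 8.9x4 s.t.:
  146x3 ≥ 158   (blue component)
  10x1 + 93x2 + 63x3 + 146x4 ≥ 380   (hiding power)
  x1, x2, x3, x4 ≥ 0.
At the optimum only zinc oxide, phthalo green are positive (calcium carbonate, chrome yellow = 0). There the blue component and hiding power constraints are tight.
So zinc oxide = 3.353 kg, phthalo green = 1.082 kg.
Total cost: 4.2·3.353 + 21.26·1.082 = 37.0859.

$37.09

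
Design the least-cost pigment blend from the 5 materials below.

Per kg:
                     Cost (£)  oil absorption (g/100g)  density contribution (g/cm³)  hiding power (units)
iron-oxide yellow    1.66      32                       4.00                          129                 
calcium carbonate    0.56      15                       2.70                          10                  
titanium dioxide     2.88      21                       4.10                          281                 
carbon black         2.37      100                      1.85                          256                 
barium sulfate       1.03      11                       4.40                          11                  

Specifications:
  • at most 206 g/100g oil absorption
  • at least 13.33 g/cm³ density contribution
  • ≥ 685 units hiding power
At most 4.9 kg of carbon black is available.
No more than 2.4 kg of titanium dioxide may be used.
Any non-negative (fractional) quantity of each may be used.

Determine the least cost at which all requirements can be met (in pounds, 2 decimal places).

Treat it as an LP. Let x1 = kg of iron-oxide yellow, x2 = kg of calcium carbonate, x3 = kg of titanium dioxide, x4 = kg of carbon black, x5 = kg of barium sulfate.
Minimize 1.66x1 + 0.56x2 + 2.88x3 + 2.37x4 + 1.03x5 subject to:
  32x1 + 15x2 + 21x3 + 100x4 + 11x5 ≤ 206   (oil absorption)
  4x1 + 2.7x2 + 4.1x3 + 1.85x4 + 4.4x5 ≥ 13.33   (density contribution)
  129x1 + 10x2 + 281x3 + 256x4 + 11x5 ≥ 685   (hiding power)
  x4 ≤ 4.9
  x3 ≤ 2.4
  x1, x2, x3, x4, x5 ≥ 0.
The minimum-cost mix takes nothing from calcium carbonate, carbon black, barium sulfate — only iron-oxide yellow, titanium dioxide. Binding constraints: density contribution and hiding power.
Solving gives x1 = 1.575, x3 = 1.715.
Total cost: 1.66·1.575 + 2.88·1.715 = 7.5537.

£7.55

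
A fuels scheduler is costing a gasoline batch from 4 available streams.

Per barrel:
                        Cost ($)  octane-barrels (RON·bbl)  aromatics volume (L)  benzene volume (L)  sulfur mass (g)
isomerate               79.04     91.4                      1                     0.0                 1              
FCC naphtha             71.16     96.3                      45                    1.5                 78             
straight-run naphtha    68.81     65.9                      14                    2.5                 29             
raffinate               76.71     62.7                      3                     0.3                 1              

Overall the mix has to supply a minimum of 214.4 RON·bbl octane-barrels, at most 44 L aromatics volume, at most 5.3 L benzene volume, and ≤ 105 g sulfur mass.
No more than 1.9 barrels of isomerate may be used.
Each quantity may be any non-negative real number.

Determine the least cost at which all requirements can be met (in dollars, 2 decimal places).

$173.92

This is a linear program. Let x1 = barrels of isomerate, x2 = barrels of FCC naphtha, x3 = barrels of straight-run naphtha, x4 = barrels of raffinate.
min 79.04x1 + 71.16x2 + 68.81x3 + 76.71x4 subject to:
  91.4x1 + 96.3x2 + 65.9x3 + 62.7x4 ≥ 214.4   (octane-barrels)
  1x1 + 45x2 + 14x3 + 3x4 ≤ 44   (aromatics volume)
  1.5x2 + 2.5x3 + 0.3x4 ≤ 5.3   (benzene volume)
  1x1 + 78x2 + 29x3 + 1x4 ≤ 105   (sulfur mass)
  x1 ≤ 1.9
  x1, x2, x3, x4 ≥ 0.
At the optimum only isomerate, FCC naphtha are positive (straight-run naphtha, raffinate = 0). There the octane-barrels and aromatics volume constraints are tight.
Optimal quantities: isomerate = 1.3471 barrels, FCC naphtha = 0.94784 barrels.
Cost = 79.04·1.3471 + 71.16·0.94784 = 173.9231.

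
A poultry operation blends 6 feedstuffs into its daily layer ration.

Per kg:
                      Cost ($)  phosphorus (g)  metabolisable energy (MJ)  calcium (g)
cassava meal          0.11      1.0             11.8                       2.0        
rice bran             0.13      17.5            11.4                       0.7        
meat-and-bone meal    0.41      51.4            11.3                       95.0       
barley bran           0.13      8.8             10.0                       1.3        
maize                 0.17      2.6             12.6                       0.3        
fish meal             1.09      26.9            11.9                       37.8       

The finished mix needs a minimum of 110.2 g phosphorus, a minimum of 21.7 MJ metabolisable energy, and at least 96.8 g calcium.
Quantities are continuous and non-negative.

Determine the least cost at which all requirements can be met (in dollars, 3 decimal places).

Treat it as an LP. Let x1 = kg of cassava meal, x2 = kg of rice bran, x3 = kg of meat-and-bone meal, x4 = kg of barley bran, x5 = kg of maize, x6 = kg of fish meal.
Minimise 0.11x1 + 0.13x2 + 0.41x3 + 0.13x4 + 0.17x5 + 1.09x6 with:
  1x1 + 17.5x2 + 51.4x3 + 8.8x4 + 2.6x5 + 26.9x6 ≥ 110.2   (phosphorus)
  11.8x1 + 11.4x2 + 11.3x3 + 10x4 + 12.6x5 + 11.9x6 ≥ 21.7   (metabolisable energy)
  2x1 + 0.7x2 + 95x3 + 1.3x4 + 0.3x5 + 37.8x6 ≥ 96.8   (calcium)
  x1, x2, x3, x4, x5, x6 ≥ 0.
The minimum-cost mix takes nothing from cassava meal, barley bran, maize, fish meal — only rice bran, meat-and-bone meal. There the phosphorus and calcium constraints are tight.
Optimal quantities: rice bran = 3.377 kg, meat-and-bone meal = 0.9941 kg.
Cost = 0.13·3.377 + 0.41·0.9941 = 0.84659.

$0.847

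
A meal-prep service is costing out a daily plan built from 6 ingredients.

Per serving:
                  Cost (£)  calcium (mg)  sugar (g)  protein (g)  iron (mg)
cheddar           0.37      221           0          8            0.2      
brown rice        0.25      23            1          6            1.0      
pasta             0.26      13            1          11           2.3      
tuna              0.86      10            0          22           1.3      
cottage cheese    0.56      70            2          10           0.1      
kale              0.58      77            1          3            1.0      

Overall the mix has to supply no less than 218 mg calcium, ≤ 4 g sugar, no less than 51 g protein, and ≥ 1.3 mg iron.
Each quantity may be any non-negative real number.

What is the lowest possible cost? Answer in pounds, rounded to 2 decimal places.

Let x1 = servings of cheddar, x2 = servings of brown rice, x3 = servings of pasta, x4 = servings of tuna, x5 = servings of cottage cheese, x6 = servings of kale.
min 0.37x1 + 0.25x2 + 0.26x3 + 0.86x4 + 0.56x5 + 0.58x6 subject to:
  221x1 + 23x2 + 13x3 + 10x4 + 70x5 + 77x6 ≥ 218   (calcium)
  1x2 + 1x3 + 2x5 + 1x6 ≤ 4   (sugar)
  8x1 + 6x2 + 11x3 + 22x4 + 10x5 + 3x6 ≥ 51   (protein)
  0.2x1 + 1x2 + 2.3x3 + 1.3x4 + 0.1x5 + 1x6 ≥ 1.3   (iron)
  x1, x2, x3, x4, x5, x6 ≥ 0.
The optimal basis is {cheddar, pasta, tuna}; brown rice, cottage cheese, kale drop out. Binding constraints: calcium, sugar, protein.
So cheddar = 0.7491 servings, pasta = 4 servings, tuna = 0.0458 servings.
Objective = 0.37·0.7491 + 0.26·4 + 0.86·0.0458 = 1.3566.

£1.36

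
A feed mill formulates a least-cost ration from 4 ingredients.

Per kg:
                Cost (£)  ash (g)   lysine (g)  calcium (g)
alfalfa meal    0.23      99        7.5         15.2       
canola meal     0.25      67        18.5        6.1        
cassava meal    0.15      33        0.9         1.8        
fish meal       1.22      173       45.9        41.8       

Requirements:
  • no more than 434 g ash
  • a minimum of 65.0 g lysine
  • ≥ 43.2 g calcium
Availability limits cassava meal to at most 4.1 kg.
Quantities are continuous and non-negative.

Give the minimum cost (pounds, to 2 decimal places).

Treat it as an LP. Let x1 = kg of alfalfa meal, x2 = kg of canola meal, x3 = kg of cassava meal, x4 = kg of fish meal.
Minimize 0.23x1 + 0.25x2 + 0.15x3 + 1.22x4 with:
  99x1 + 67x2 + 33x3 + 173x4 ≤ 434   (ash)
  7.5x1 + 18.5x2 + 0.9x3 + 45.9x4 ≥ 65   (lysine)
  15.2x1 + 6.1x2 + 1.8x3 + 41.8x4 ≥ 43.2   (calcium)
  x3 ≤ 4.1
  x1, x2, x3, x4 ≥ 0.
The optimal basis is {alfalfa meal, canola meal}; cassava meal, fish meal drop out. The lysine and calcium requirements are met with equality.
Solving gives x1 = 1.71, x2 = 2.82.
Objective = 0.23·1.71 + 0.25·2.82 = 1.0983.

£1.10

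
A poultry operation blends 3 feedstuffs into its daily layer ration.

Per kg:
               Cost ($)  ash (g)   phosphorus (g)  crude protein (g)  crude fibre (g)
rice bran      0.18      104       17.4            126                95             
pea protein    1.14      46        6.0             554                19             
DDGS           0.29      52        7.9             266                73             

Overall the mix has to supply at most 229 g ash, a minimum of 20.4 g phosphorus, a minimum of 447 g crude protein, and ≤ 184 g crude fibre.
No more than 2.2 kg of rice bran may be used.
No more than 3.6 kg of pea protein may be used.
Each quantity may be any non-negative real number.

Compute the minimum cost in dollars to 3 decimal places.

Treat it as an LP. Let x1 = kg of rice bran, x2 = kg of pea protein, x3 = kg of DDGS.
Minimize 0.18x1 + 1.14x2 + 0.29x3 subject to:
  104x1 + 46x2 + 52x3 ≤ 229   (ash)
  17.4x1 + 6x2 + 7.9x3 ≥ 20.4   (phosphorus)
  126x1 + 554x2 + 266x3 ≥ 447   (crude protein)
  95x1 + 19x2 + 73x3 ≤ 184   (crude fibre)
  x1 ≤ 2.2
  x2 ≤ 3.6
  x1, x2, x3 ≥ 0.
At the optimum only rice bran, DDGS are positive (pea protein = 0). Binding constraints: phosphorus and crude protein.
So rice bran = 0.52164 kg, DDGS = 1.4334 kg.
Cost = 0.18·0.52164 + 0.29·1.4334 = 0.50958.

$0.510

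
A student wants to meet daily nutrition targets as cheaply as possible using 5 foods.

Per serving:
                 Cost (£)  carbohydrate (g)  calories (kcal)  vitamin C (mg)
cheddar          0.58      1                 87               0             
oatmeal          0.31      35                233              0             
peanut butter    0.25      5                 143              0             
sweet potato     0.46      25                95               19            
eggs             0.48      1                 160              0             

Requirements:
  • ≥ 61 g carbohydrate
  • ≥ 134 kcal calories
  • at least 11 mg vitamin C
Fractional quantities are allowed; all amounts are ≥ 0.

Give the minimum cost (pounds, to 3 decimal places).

£0.678

This is a linear program. Let x1 = servings of cheddar, x2 = servings of oatmeal, x3 = servings of peanut butter, x4 = servings of sweet potato, x5 = servings of eggs.
min 0.58x1 + 0.31x2 + 0.25x3 + 0.46x4 + 0.48x5 subject to:
  1x1 + 35x2 + 5x3 + 25x4 + 1x5 ≥ 61   (carbohydrate)
  87x1 + 233x2 + 143x3 + 95x4 + 160x5 ≥ 134   (calories)
  19x4 ≥ 11   (vitamin C)
  x1, x2, x3, x4, x5 ≥ 0.
The minimum-cost mix takes nothing from cheddar, peanut butter, eggs — only oatmeal, sweet potato. Binding constraints: carbohydrate and vitamin C.
That vertex is x2 = 1.329, x4 = 0.5789.
Cost = 0.31·1.329 + 0.46·0.5789 = 0.67828.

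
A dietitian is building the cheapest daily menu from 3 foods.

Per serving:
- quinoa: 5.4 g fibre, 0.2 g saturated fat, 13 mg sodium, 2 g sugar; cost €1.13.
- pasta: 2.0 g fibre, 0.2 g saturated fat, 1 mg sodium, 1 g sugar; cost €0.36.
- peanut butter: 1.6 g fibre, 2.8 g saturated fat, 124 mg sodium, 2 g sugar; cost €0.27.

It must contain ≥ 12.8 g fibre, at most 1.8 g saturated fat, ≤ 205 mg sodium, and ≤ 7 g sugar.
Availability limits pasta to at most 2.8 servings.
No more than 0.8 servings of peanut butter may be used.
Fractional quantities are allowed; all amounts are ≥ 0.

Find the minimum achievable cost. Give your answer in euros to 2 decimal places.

This is a linear program. Let x1 = servings of quinoa, x2 = servings of pasta, x3 = servings of peanut butter.
min 1.13x1 + 0.36x2 + 0.27x3 with:
  5.4x1 + 2x2 + 1.6x3 ≥ 12.8   (fibre)
  0.2x1 + 0.2x2 + 2.8x3 ≤ 1.8   (saturated fat)
  13x1 + 1x2 + 124x3 ≤ 205   (sodium)
  2x1 + 1x2 + 2x3 ≤ 7   (sugar)
  x2 ≤ 2.8
  x3 ≤ 0.8
  x1, x2, x3 ≥ 0.
All 3 inputs are positive at the optimum. The fibre, saturated fat, the pasta cap requirements are met with equality.
Optimal quantities: quinoa = 1.228 servings, pasta = 2.8 servings, peanut butter = 0.3551 servings.
Hence cost = 1.13·1.228 + 0.36·2.8 + 0.27·0.3551 = €2.4915.

€2.49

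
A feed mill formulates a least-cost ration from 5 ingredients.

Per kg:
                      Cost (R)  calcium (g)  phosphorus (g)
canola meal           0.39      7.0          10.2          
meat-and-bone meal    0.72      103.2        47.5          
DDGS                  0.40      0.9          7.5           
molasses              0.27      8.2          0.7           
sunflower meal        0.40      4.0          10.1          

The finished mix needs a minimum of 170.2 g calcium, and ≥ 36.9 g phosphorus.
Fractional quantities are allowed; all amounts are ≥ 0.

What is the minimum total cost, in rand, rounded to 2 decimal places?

R1.19

Let x1 = kg of canola meal, x2 = kg of meat-and-bone meal, x3 = kg of DDGS, x4 = kg of molasses, x5 = kg of sunflower meal.
Minimise 0.39x1 + 0.72x2 + 0.4x3 + 0.27x4 + 0.4x5 subject to:
  7x1 + 103.2x2 + 0.9x3 + 8.2x4 + 4x5 ≥ 170.2   (calcium)
  10.2x1 + 47.5x2 + 7.5x3 + 0.7x4 + 10.1x5 ≥ 36.9   (phosphorus)
  x1, x2, x3, x4, x5 ≥ 0.
The minimum-cost mix takes nothing from canola meal, DDGS, molasses, sunflower meal — only meat-and-bone meal. The calcium requirement is met with equality.
So meat-and-bone meal = 1.649 kg.
Objective = 0.72·1.649 = 1.1873.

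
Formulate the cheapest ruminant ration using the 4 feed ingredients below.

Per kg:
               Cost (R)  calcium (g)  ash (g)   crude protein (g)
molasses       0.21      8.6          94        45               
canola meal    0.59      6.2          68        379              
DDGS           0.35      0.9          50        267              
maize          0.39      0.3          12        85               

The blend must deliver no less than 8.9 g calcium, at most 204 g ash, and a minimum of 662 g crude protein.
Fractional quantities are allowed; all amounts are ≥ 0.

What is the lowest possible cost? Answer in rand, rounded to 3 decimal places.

R0.987

This is a linear program. Let x1 = kg of molasses, x2 = kg of canola meal, x3 = kg of DDGS, x4 = kg of maize.
Minimize 0.21x1 + 0.59x2 + 0.35x3 + 0.39x4 s.t.:
  8.6x1 + 6.2x2 + 0.9x3 + 0.3x4 ≥ 8.9   (calcium)
  94x1 + 68x2 + 50x3 + 12x4 ≤ 204   (ash)
  45x1 + 379x2 + 267x3 + 85x4 ≥ 662   (crude protein)
  x1, x2, x3, x4 ≥ 0.
The optimal basis is {molasses, DDGS}; canola meal, maize drop out. The calcium and crude protein requirements are met with equality.
So molasses = 0.7893 kg, DDGS = 2.346 kg.
Objective = 0.21·0.7893 + 0.35·2.346 = 0.98685.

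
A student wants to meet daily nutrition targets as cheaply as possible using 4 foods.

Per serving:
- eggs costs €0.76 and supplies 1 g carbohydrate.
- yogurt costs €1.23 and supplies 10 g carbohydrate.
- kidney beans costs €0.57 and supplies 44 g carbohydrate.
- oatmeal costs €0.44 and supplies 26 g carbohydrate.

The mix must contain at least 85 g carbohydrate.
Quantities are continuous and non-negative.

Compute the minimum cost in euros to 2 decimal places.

Set it up as a linear program. Let x1 = servings of eggs, x2 = servings of yogurt, x3 = servings of kidney beans, x4 = servings of oatmeal.
Minimise 0.76x1 + 1.23x2 + 0.57x3 + 0.44x4 subject to:
  1x1 + 10x2 + 44x3 + 26x4 ≥ 85   (carbohydrate)
  x1, x2, x3, x4 ≥ 0.
At the optimum only kidney beans is positive (eggs, yogurt, oatmeal = 0). There the carbohydrate constraint is tight.
Solving gives x3 = 1.932.
Objective = 0.57·1.932 = 1.1012.

€1.10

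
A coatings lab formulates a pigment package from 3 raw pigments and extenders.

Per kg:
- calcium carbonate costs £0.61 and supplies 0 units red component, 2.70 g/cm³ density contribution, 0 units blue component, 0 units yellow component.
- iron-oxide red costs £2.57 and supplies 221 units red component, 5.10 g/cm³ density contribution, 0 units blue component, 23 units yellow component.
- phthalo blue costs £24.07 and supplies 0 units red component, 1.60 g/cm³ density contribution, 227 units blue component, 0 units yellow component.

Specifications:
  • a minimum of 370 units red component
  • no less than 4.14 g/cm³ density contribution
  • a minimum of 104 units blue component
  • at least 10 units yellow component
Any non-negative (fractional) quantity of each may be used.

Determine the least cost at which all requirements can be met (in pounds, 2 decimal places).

Set it up as a linear program. Let x1 = kg of calcium carbonate, x2 = kg of iron-oxide red, x3 = kg of phthalo blue.
min 0.61x1 + 2.57x2 + 24.07x3 s.t.:
  221x2 ≥ 370   (red component)
  2.7x1 + 5.1x2 + 1.6x3 ≥ 4.14   (density contribution)
  227x3 ≥ 104   (blue component)
  23x2 ≥ 10   (yellow component)
  x1, x2, x3 ≥ 0.
At the optimum only iron-oxide red, phthalo blue are positive (calcium carbonate = 0). Binding constraints: red component and blue component.
So iron-oxide red = 1.674 kg, phthalo blue = 0.4581 kg.
Total cost: 2.57·1.674 + 24.07·0.4581 = 15.3286.

£15.33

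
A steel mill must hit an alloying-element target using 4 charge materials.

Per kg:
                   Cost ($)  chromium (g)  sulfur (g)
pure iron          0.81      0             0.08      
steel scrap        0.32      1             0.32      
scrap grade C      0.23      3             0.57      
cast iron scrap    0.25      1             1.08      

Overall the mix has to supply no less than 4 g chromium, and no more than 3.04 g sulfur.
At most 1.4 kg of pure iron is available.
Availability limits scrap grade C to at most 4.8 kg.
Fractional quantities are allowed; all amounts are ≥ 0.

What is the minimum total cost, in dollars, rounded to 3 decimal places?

$0.307

Let x1 = kg of pure iron, x2 = kg of steel scrap, x3 = kg of scrap grade C, x4 = kg of cast iron scrap.
Minimise 0.81x1 + 0.32x2 + 0.23x3 + 0.25x4 with:
  1x2 + 3x3 + 1x4 ≥ 4   (chromium)
  0.08x1 + 0.32x2 + 0.57x3 + 1.08x4 ≤ 3.04   (sulfur)
  x1 ≤ 1.4
  x3 ≤ 4.8
  x1, x2, x3, x4 ≥ 0.
At the optimum only scrap grade C is positive (pure iron, steel scrap, cast iron scrap = 0). Binding constraint: chromium.
Optimal quantities: scrap grade C = 1.333 kg.
Total cost: 0.23·1.333 = 0.30659.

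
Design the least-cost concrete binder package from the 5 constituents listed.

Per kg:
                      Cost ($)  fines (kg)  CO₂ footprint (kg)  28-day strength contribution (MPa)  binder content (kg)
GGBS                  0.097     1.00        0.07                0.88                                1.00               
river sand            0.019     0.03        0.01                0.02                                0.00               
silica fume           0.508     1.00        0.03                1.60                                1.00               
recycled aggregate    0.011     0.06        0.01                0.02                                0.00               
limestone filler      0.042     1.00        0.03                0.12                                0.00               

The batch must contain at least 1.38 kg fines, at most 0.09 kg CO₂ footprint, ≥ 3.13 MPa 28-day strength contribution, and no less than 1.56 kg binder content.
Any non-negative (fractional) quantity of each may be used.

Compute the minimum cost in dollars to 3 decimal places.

Let x1 = kg of GGBS, x2 = kg of river sand, x3 = kg of silica fume, x4 = kg of recycled aggregate, x5 = kg of limestone filler.
min 0.097x1 + 0.019x2 + 0.508x3 + 0.011x4 + 0.042x5 s.t.:
  1x1 + 0.03x2 + 1x3 + 0.06x4 + 1x5 ≥ 1.38   (fines)
  0.07x1 + 0.01x2 + 0.03x3 + 0.01x4 + 0.03x5 ≤ 0.09   (CO₂ footprint)
  0.88x1 + 0.02x2 + 1.6x3 + 0.02x4 + 0.12x5 ≥ 3.13   (28-day strength contribution)
  1x1 + 1x3 ≥ 1.56   (binder content)
  x1, x2, x3, x4, x5 ≥ 0.
The minimum-cost mix takes nothing from river sand, recycled aggregate, limestone filler — only GGBS, silica fume. There the CO₂ footprint and 28-day strength contribution constraints are tight.
So GGBS = 0.5853 kg, silica fume = 1.634 kg.
Hence cost = 0.097·0.5853 + 0.508·1.634 = $0.88685.

$0.887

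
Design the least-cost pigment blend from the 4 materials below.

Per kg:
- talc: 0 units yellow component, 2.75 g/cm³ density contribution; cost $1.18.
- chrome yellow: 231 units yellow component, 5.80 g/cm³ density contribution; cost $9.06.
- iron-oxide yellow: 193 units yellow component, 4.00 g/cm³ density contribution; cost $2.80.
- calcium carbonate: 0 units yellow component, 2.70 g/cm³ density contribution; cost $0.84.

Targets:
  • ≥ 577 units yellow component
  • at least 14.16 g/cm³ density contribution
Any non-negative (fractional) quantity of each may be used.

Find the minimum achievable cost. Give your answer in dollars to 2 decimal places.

$9.06

Let x1 = kg of talc, x2 = kg of chrome yellow, x3 = kg of iron-oxide yellow, x4 = kg of calcium carbonate.
min 1.18x1 + 9.06x2 + 2.8x3 + 0.84x4 subject to:
  231x2 + 193x3 ≥ 577   (yellow component)
  2.75x1 + 5.8x2 + 4x3 + 2.7x4 ≥ 14.16   (density contribution)
  x1, x2, x3, x4 ≥ 0.
At the optimum only iron-oxide yellow, calcium carbonate are positive (talc, chrome yellow = 0). The yellow component and density contribution requirements are met with equality.
So iron-oxide yellow = 2.99 kg, calcium carbonate = 0.8154 kg.
Cost = 2.8·2.99 + 0.84·0.8154 = 9.0569.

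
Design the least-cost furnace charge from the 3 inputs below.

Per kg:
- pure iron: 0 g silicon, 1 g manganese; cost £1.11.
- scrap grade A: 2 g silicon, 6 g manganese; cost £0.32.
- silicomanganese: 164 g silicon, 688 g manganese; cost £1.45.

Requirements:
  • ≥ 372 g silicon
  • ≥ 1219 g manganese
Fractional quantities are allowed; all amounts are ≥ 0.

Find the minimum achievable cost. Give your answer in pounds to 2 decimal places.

This is a linear program. Let x1 = kg of pure iron, x2 = kg of scrap grade A, x3 = kg of silicomanganese.
min 1.11x1 + 0.32x2 + 1.45x3 with:
  2x2 + 164x3 ≥ 372   (silicon)
  1x1 + 6x2 + 688x3 ≥ 1219   (manganese)
  x1, x2, x3 ≥ 0.
The minimum-cost mix takes nothing from pure iron, scrap grade A — only silicomanganese. There the silicon constraint is tight.
So silicomanganese = 2.268 kg.
Objective = 1.45·2.268 = 3.2886.

£3.29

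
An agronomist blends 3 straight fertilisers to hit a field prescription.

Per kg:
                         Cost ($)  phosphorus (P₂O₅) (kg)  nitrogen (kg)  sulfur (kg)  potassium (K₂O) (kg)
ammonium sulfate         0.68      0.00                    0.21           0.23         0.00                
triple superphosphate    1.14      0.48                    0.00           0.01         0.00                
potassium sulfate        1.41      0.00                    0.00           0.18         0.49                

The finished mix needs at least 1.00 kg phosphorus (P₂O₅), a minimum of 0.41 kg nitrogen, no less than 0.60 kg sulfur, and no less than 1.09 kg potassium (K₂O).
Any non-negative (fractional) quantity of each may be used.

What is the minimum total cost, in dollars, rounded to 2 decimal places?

Set it up as a linear program. Let x1 = kg of ammonium sulfate, x2 = kg of triple superphosphate, x3 = kg of potassium sulfate.
Minimize 0.68x1 + 1.14x2 + 1.41x3 subject to:
  0.48x2 ≥ 1   (phosphorus (P₂O₅))
  0.21x1 ≥ 0.41   (nitrogen)
  0.23x1 + 0.01x2 + 0.18x3 ≥ 0.6   (sulfur)
  0.49x3 ≥ 1.09   (potassium (K₂O))
  x1, x2, x3 ≥ 0.
All 3 inputs are positive at the optimum. Binding constraints: phosphorus (P₂O₅), nitrogen, potassium (K₂O).
Solving gives x1 = 1.952, x2 = 2.083, x3 = 2.224.
Hence cost = 0.68·1.952 + 1.14·2.083 + 1.41·2.224 = $6.8378.

$6.84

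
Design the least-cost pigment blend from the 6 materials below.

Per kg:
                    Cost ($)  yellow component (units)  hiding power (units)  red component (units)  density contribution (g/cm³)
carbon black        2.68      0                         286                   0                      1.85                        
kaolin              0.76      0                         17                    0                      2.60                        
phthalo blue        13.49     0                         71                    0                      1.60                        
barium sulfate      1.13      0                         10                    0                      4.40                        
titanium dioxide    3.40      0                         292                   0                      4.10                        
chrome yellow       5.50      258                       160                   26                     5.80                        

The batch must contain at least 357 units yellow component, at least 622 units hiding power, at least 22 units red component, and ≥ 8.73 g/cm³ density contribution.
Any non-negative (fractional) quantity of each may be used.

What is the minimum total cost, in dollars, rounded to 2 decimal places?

$11.36

Treat it as an LP. Let x1 = kg of carbon black, x2 = kg of kaolin, x3 = kg of phthalo blue, x4 = kg of barium sulfate, x5 = kg of titanium dioxide, x6 = kg of chrome yellow.
Minimize 2.68x1 + 0.76x2 + 13.49x3 + 1.13x4 + 3.4x5 + 5.5x6 s.t.:
  258x6 ≥ 357   (yellow component)
  286x1 + 17x2 + 71x3 + 10x4 + 292x5 + 160x6 ≥ 622   (hiding power)
  26x6 ≥ 22   (red component)
  1.85x1 + 2.6x2 + 1.6x3 + 4.4x4 + 4.1x5 + 5.8x6 ≥ 8.73   (density contribution)
  x1, x2, x3, x4, x5, x6 ≥ 0.
The cheapest feasible vertex uses only carbon black, chrome yellow; kaolin, phthalo blue, barium sulfate, titanium dioxide are not used. The yellow component and hiding power requirements are met with equality.
So carbon black = 1.4007 kg, chrome yellow = 1.3837 kg.
Hence cost = 2.68·1.4007 + 5.5·1.3837 = $11.3642.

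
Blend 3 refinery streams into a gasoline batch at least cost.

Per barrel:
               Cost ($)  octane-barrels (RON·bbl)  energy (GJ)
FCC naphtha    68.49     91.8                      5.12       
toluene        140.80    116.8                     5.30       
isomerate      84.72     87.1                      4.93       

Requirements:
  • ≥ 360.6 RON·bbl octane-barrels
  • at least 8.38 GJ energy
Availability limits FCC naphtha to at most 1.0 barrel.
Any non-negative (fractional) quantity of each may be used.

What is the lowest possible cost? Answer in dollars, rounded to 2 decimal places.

$329.95

Set it up as a linear program. Let x1 = barrels of FCC naphtha, x2 = barrels of toluene, x3 = barrels of isomerate.
Minimize 68.49x1 + 140.8x2 + 84.72x3 with:
  91.8x1 + 116.8x2 + 87.1x3 ≥ 360.6   (octane-barrels)
  5.12x1 + 5.3x2 + 4.93x3 ≥ 8.38   (energy)
  x1 ≤ 1
  x1, x2, x3 ≥ 0.
The optimal basis is {FCC naphtha, isomerate}; toluene drops out. Binding constraints: octane-barrels and the FCC naphtha cap.
Solving gives x1 = 1, x3 = 3.08611.
Total cost: 68.49·1 + 84.72·3.08611 = 329.9452.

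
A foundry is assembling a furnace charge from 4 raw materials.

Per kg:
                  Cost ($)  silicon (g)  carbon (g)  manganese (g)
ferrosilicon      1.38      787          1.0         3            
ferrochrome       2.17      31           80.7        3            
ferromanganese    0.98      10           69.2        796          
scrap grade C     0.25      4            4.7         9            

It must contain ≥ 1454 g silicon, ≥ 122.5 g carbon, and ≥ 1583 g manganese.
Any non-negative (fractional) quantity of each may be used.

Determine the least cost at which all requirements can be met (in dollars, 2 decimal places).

$4.46

Let x1 = kg of ferrosilicon, x2 = kg of ferrochrome, x3 = kg of ferromanganese, x4 = kg of scrap grade C.
Minimize 1.38x1 + 2.17x2 + 0.98x3 + 0.25x4 with:
  787x1 + 31x2 + 10x3 + 4x4 ≥ 1454   (silicon)
  1x1 + 80.7x2 + 69.2x3 + 4.7x4 ≥ 122.5   (carbon)
  3x1 + 3x2 + 796x3 + 9x4 ≥ 1583   (manganese)
  x1, x2, x3, x4 ≥ 0.
The optimal basis is {ferrosilicon, ferromanganese}; ferrochrome, scrap grade C drop out. Binding constraints: silicon and manganese.
Solving gives x1 = 1.822, x3 = 1.982.
Total cost: 1.38·1.822 + 0.98·1.982 = 4.4567.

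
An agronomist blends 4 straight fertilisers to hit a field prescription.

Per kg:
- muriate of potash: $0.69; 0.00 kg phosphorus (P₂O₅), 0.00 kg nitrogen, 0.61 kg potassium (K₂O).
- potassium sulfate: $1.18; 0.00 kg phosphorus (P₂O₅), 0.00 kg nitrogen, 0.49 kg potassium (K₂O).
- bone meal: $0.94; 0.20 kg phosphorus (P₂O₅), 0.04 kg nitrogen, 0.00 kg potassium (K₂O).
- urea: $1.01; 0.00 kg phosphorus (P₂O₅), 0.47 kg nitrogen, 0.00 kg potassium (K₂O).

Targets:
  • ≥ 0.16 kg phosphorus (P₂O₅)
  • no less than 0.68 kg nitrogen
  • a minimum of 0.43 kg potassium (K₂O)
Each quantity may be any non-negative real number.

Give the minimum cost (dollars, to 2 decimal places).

This is a linear program. Let x1 = kg of muriate of potash, x2 = kg of potassium sulfate, x3 = kg of bone meal, x4 = kg of urea.
Minimise 0.69x1 + 1.18x2 + 0.94x3 + 1.01x4 s.t.:
  0.2x3 ≥ 0.16   (phosphorus (P₂O₅))
  0.04x3 + 0.47x4 ≥ 0.68   (nitrogen)
  0.61x1 + 0.49x2 ≥ 0.43   (potassium (K₂O))
  x1, x2, x3, x4 ≥ 0.
The cheapest feasible vertex uses only muriate of potash, bone meal, urea; potassium sulfate is not used. Binding constraints: phosphorus (P₂O₅), nitrogen, potassium (K₂O).
Optimal quantities: muriate of potash = 0.7049 kg, bone meal = 0.8 kg, urea = 1.379 kg.
Objective = 0.69·0.7049 + 0.94·0.8 + 1.01·1.379 = 2.6312.

$2.63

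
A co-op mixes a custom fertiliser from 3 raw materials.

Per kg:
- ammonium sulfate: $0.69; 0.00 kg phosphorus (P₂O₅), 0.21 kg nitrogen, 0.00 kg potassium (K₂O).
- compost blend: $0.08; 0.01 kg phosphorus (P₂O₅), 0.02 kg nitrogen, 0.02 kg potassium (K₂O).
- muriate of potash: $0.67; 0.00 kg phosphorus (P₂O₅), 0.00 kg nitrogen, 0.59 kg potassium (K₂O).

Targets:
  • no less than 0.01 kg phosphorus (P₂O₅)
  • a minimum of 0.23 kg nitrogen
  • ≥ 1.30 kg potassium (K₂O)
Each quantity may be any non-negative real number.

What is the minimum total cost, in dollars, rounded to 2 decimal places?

$2.14

Set it up as a linear program. Let x1 = kg of ammonium sulfate, x2 = kg of compost blend, x3 = kg of muriate of potash.
Minimise 0.69x1 + 0.08x2 + 0.67x3 with:
  0.01x2 ≥ 0.01   (phosphorus (P₂O₅))
  0.21x1 + 0.02x2 ≥ 0.23   (nitrogen)
  0.02x2 + 0.59x3 ≥ 1.3   (potassium (K₂O))
  x1, x2, x3 ≥ 0.
The optimal basis is {compost blend, muriate of potash}; ammonium sulfate drops out. There the nitrogen and potassium (K₂O) constraints are tight.
That vertex is x2 = 11.5, x3 = 1.814.
Objective = 0.08·11.5 + 0.67·1.814 = 2.1354.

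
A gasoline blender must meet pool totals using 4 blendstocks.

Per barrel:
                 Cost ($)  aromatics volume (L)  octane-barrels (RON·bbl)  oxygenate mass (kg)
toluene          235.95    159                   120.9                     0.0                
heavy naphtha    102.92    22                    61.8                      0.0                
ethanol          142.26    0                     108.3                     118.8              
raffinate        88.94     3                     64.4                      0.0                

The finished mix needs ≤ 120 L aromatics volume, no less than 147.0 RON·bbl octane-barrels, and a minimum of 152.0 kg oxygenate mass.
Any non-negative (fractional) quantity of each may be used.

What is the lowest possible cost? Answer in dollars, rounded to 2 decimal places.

$193.10

Let x1 = barrels of toluene, x2 = barrels of heavy naphtha, x3 = barrels of ethanol, x4 = barrels of raffinate.
Minimize 235.95x1 + 102.92x2 + 142.26x3 + 88.94x4 with:
  159x1 + 22x2 + 3x4 ≤ 120   (aromatics volume)
  120.9x1 + 61.8x2 + 108.3x3 + 64.4x4 ≥ 147   (octane-barrels)
  118.8x3 ≥ 152   (oxygenate mass)
  x1, x2, x3, x4 ≥ 0.
The minimum-cost mix takes nothing from toluene, heavy naphtha, raffinate — only ethanol. There the octane-barrels constraint is tight.
Optimal quantities: ethanol = 1.35734 barrels.
Cost = 142.26·1.35734 = 193.0952.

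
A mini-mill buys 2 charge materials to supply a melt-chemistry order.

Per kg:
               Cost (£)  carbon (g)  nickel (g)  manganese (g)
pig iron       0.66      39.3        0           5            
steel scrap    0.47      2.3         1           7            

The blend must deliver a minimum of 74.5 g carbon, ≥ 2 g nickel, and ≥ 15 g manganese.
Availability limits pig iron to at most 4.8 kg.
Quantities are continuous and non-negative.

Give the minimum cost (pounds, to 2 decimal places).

Set it up as a linear program. Let x1 = kg of pig iron, x2 = kg of steel scrap.
Minimise 0.66x1 + 0.47x2 with:
  39.3x1 + 2.3x2 ≥ 74.5   (carbon)
  1x2 ≥ 2   (nickel)
  5x1 + 7x2 ≥ 15   (manganese)
  x1 ≤ 4.8
  x1, x2 ≥ 0.
Both inputs are positive at the optimum. The carbon and nickel requirements are met with equality.
That vertex is x1 = 1.779, x2 = 2.
Total cost: 0.66·1.779 + 0.47·2 = 2.1141.

£2.11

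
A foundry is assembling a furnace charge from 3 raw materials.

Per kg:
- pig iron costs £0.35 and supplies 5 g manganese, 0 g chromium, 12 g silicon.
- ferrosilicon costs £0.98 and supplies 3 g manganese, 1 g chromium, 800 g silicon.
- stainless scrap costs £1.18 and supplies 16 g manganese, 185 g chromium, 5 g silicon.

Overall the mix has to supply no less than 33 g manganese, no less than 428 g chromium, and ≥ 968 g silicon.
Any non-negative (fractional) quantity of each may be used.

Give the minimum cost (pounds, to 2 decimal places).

£3.89

Let x1 = kg of pig iron, x2 = kg of ferrosilicon, x3 = kg of stainless scrap.
Minimise 0.35x1 + 0.98x2 + 1.18x3 subject to:
  5x1 + 3x2 + 16x3 ≥ 33   (manganese)
  1x2 + 185x3 ≥ 428   (chromium)
  12x1 + 800x2 + 5x3 ≥ 968   (silicon)
  x1, x2, x3 ≥ 0.
The minimum-cost mix takes nothing from pig iron — only ferrosilicon, stainless scrap. Binding constraints: chromium and silicon.
That vertex is x2 = 1.196, x3 = 2.307.
Hence cost = 0.98·1.196 + 1.18·2.307 = £3.8943.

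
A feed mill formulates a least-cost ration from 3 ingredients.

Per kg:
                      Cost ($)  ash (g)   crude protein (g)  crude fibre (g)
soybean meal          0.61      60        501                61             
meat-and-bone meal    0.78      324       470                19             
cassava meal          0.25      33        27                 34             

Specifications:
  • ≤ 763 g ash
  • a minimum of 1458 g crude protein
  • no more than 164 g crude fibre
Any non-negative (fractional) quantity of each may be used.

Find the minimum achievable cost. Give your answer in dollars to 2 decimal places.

Set it up as a linear program. Let x1 = kg of soybean meal, x2 = kg of meat-and-bone meal, x3 = kg of cassava meal.
Minimise 0.61x1 + 0.78x2 + 0.25x3 subject to:
  60x1 + 324x2 + 33x3 ≤ 763   (ash)
  501x1 + 470x2 + 27x3 ≥ 1458   (crude protein)
  61x1 + 19x2 + 34x3 ≤ 164   (crude fibre)
  x1, x2, x3 ≥ 0.
The optimal basis is {soybean meal, meat-and-bone meal}; cassava meal drops out. The crude protein and crude fibre requirements are met with equality.
Solving gives x1 = 2.578, x2 = 0.3537.
Cost = 0.61·2.578 + 0.78·0.3537 = 1.8485.

$1.85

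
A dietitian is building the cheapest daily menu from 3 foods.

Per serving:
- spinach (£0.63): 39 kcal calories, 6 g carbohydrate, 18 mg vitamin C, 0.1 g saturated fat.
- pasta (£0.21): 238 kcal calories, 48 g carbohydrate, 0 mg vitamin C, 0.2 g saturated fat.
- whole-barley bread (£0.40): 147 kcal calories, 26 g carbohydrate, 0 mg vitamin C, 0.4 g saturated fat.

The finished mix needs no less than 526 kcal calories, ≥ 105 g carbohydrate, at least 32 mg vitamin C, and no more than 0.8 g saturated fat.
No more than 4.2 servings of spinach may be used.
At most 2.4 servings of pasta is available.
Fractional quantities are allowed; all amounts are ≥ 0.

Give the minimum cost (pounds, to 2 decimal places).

Let x1 = servings of spinach, x2 = servings of pasta, x3 = servings of whole-barley bread.
min 0.63x1 + 0.21x2 + 0.4x3 subject to:
  39x1 + 238x2 + 147x3 ≥ 526   (calories)
  6x1 + 48x2 + 26x3 ≥ 105   (carbohydrate)
  18x1 ≥ 32   (vitamin C)
  0.1x1 + 0.2x2 + 0.4x3 ≤ 0.8   (saturated fat)
  x1 ≤ 4.2
  x2 ≤ 2.4
  x1, x2, x3 ≥ 0.
The minimum-cost mix takes nothing from whole-barley bread — only spinach, pasta. The carbohydrate and vitamin C requirements are met with equality.
Solving gives x1 = 1.778, x2 = 1.965.
Objective = 0.63·1.778 + 0.21·1.965 = 1.5328.

£1.53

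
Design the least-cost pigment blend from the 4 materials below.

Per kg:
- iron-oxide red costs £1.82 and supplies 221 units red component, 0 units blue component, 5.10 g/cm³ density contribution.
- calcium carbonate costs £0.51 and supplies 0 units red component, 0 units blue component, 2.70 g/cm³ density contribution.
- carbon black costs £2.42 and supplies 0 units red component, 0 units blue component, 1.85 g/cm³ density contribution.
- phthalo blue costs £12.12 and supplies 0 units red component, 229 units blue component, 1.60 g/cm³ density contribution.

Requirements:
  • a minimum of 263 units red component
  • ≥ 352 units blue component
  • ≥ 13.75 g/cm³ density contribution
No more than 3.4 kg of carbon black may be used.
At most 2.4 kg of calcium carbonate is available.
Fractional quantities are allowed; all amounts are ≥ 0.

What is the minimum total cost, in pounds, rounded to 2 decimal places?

Let x1 = kg of iron-oxide red, x2 = kg of calcium carbonate, x3 = kg of carbon black, x4 = kg of phthalo blue.
Minimize 1.82x1 + 0.51x2 + 2.42x3 + 12.12x4 with:
  221x1 ≥ 263   (red component)
  229x4 ≥ 352   (blue component)
  5.1x1 + 2.7x2 + 1.85x3 + 1.6x4 ≥ 13.75   (density contribution)
  x3 ≤ 3.4
  x2 ≤ 2.4
  x1, x2, x3, x4 ≥ 0.
The cheapest feasible vertex uses only iron-oxide red, calcium carbonate, phthalo blue; carbon black is not used. There the red component, blue component, density contribution constraints are tight.
So iron-oxide red = 1.19 kg, calcium carbonate = 1.934 kg, phthalo blue = 1.537 kg.
Cost = 1.82·1.19 + 0.51·1.934 + 12.12·1.537 = 21.7806.

£21.78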